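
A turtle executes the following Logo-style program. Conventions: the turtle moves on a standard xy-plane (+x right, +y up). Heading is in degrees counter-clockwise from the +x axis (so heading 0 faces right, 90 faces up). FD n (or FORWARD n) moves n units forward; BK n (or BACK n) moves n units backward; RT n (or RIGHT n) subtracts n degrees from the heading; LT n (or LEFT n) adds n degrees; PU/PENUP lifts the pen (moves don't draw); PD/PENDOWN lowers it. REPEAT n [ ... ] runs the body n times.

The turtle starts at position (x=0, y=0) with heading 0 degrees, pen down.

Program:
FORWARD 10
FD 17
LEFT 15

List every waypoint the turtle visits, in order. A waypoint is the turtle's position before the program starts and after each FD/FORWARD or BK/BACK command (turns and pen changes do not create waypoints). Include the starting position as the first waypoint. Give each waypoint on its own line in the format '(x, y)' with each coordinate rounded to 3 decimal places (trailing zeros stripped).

Answer: (0, 0)
(10, 0)
(27, 0)

Derivation:
Executing turtle program step by step:
Start: pos=(0,0), heading=0, pen down
FD 10: (0,0) -> (10,0) [heading=0, draw]
FD 17: (10,0) -> (27,0) [heading=0, draw]
LT 15: heading 0 -> 15
Final: pos=(27,0), heading=15, 2 segment(s) drawn
Waypoints (3 total):
(0, 0)
(10, 0)
(27, 0)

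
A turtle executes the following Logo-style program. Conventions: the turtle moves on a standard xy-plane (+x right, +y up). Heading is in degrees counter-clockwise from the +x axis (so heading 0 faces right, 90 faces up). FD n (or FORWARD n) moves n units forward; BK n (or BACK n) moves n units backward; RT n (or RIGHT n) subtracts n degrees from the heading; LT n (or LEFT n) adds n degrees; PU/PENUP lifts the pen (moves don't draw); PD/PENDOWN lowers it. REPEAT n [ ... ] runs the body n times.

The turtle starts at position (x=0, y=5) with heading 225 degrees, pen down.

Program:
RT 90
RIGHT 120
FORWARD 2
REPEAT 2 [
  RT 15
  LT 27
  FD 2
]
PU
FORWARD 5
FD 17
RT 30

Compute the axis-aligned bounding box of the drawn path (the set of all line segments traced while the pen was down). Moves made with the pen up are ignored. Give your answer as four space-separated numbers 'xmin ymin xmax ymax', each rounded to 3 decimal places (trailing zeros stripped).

Executing turtle program step by step:
Start: pos=(0,5), heading=225, pen down
RT 90: heading 225 -> 135
RT 120: heading 135 -> 15
FD 2: (0,5) -> (1.932,5.518) [heading=15, draw]
REPEAT 2 [
  -- iteration 1/2 --
  RT 15: heading 15 -> 0
  LT 27: heading 0 -> 27
  FD 2: (1.932,5.518) -> (3.714,6.426) [heading=27, draw]
  -- iteration 2/2 --
  RT 15: heading 27 -> 12
  LT 27: heading 12 -> 39
  FD 2: (3.714,6.426) -> (5.268,7.684) [heading=39, draw]
]
PU: pen up
FD 5: (5.268,7.684) -> (9.154,10.831) [heading=39, move]
FD 17: (9.154,10.831) -> (22.365,21.529) [heading=39, move]
RT 30: heading 39 -> 9
Final: pos=(22.365,21.529), heading=9, 3 segment(s) drawn

Segment endpoints: x in {0, 1.932, 3.714, 5.268}, y in {5, 5.518, 6.426, 7.684}
xmin=0, ymin=5, xmax=5.268, ymax=7.684

Answer: 0 5 5.268 7.684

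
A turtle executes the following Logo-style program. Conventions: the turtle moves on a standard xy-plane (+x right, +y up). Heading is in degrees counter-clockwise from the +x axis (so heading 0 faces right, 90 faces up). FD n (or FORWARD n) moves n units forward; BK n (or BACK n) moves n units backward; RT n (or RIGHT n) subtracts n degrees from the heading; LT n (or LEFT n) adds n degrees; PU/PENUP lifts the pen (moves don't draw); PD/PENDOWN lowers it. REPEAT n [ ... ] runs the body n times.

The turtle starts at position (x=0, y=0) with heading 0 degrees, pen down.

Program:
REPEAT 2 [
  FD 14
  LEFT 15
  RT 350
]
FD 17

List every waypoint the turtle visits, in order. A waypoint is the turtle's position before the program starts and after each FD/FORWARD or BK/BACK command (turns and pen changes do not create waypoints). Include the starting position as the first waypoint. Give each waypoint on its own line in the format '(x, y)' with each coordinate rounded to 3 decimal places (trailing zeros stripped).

Answer: (0, 0)
(14, 0)
(26.688, 5.917)
(37.616, 18.939)

Derivation:
Executing turtle program step by step:
Start: pos=(0,0), heading=0, pen down
REPEAT 2 [
  -- iteration 1/2 --
  FD 14: (0,0) -> (14,0) [heading=0, draw]
  LT 15: heading 0 -> 15
  RT 350: heading 15 -> 25
  -- iteration 2/2 --
  FD 14: (14,0) -> (26.688,5.917) [heading=25, draw]
  LT 15: heading 25 -> 40
  RT 350: heading 40 -> 50
]
FD 17: (26.688,5.917) -> (37.616,18.939) [heading=50, draw]
Final: pos=(37.616,18.939), heading=50, 3 segment(s) drawn
Waypoints (4 total):
(0, 0)
(14, 0)
(26.688, 5.917)
(37.616, 18.939)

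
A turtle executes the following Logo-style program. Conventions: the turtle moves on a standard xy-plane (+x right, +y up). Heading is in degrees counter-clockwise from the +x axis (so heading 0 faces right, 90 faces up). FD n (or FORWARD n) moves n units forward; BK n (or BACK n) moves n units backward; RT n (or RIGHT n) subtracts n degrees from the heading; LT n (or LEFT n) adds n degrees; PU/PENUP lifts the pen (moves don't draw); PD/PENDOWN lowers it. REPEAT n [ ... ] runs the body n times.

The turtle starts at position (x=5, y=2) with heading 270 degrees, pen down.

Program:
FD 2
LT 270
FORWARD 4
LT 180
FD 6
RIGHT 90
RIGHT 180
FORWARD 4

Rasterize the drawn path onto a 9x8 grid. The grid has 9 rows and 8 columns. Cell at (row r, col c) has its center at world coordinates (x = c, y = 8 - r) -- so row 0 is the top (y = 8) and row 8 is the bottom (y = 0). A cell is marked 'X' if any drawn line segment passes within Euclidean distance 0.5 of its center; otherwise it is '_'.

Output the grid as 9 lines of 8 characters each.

Segment 0: (5,2) -> (5,0)
Segment 1: (5,0) -> (1,0)
Segment 2: (1,0) -> (7,-0)
Segment 3: (7,-0) -> (7,4)

Answer: ________
________
________
________
_______X
_______X
_____X_X
_____X_X
_XXXXXXX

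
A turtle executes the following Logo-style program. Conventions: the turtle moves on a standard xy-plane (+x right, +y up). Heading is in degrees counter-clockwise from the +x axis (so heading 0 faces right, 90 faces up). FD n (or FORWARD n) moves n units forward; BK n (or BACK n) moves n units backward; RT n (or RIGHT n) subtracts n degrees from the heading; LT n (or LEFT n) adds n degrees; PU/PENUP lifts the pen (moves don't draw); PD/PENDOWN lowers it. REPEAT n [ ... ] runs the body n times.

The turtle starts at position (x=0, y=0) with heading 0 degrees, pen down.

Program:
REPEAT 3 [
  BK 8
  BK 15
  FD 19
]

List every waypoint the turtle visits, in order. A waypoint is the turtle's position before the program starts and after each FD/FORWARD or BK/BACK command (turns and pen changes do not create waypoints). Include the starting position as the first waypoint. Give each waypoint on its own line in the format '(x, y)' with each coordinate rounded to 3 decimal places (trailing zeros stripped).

Executing turtle program step by step:
Start: pos=(0,0), heading=0, pen down
REPEAT 3 [
  -- iteration 1/3 --
  BK 8: (0,0) -> (-8,0) [heading=0, draw]
  BK 15: (-8,0) -> (-23,0) [heading=0, draw]
  FD 19: (-23,0) -> (-4,0) [heading=0, draw]
  -- iteration 2/3 --
  BK 8: (-4,0) -> (-12,0) [heading=0, draw]
  BK 15: (-12,0) -> (-27,0) [heading=0, draw]
  FD 19: (-27,0) -> (-8,0) [heading=0, draw]
  -- iteration 3/3 --
  BK 8: (-8,0) -> (-16,0) [heading=0, draw]
  BK 15: (-16,0) -> (-31,0) [heading=0, draw]
  FD 19: (-31,0) -> (-12,0) [heading=0, draw]
]
Final: pos=(-12,0), heading=0, 9 segment(s) drawn
Waypoints (10 total):
(0, 0)
(-8, 0)
(-23, 0)
(-4, 0)
(-12, 0)
(-27, 0)
(-8, 0)
(-16, 0)
(-31, 0)
(-12, 0)

Answer: (0, 0)
(-8, 0)
(-23, 0)
(-4, 0)
(-12, 0)
(-27, 0)
(-8, 0)
(-16, 0)
(-31, 0)
(-12, 0)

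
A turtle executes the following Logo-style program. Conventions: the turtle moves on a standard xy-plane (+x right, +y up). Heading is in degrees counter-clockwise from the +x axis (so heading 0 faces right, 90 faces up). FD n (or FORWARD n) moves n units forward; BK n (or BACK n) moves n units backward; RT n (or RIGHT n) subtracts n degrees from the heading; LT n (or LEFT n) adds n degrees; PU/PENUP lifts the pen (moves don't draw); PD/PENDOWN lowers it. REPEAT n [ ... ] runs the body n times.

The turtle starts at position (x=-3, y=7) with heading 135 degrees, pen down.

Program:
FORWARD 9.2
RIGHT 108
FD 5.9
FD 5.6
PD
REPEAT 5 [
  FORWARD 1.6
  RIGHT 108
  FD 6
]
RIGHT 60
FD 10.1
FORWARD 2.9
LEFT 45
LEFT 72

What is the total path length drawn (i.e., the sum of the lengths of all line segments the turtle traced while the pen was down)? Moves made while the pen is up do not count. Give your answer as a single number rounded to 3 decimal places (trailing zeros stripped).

Executing turtle program step by step:
Start: pos=(-3,7), heading=135, pen down
FD 9.2: (-3,7) -> (-9.505,13.505) [heading=135, draw]
RT 108: heading 135 -> 27
FD 5.9: (-9.505,13.505) -> (-4.248,16.184) [heading=27, draw]
FD 5.6: (-4.248,16.184) -> (0.741,18.726) [heading=27, draw]
PD: pen down
REPEAT 5 [
  -- iteration 1/5 --
  FD 1.6: (0.741,18.726) -> (2.167,19.453) [heading=27, draw]
  RT 108: heading 27 -> 279
  FD 6: (2.167,19.453) -> (3.105,13.527) [heading=279, draw]
  -- iteration 2/5 --
  FD 1.6: (3.105,13.527) -> (3.356,11.946) [heading=279, draw]
  RT 108: heading 279 -> 171
  FD 6: (3.356,11.946) -> (-2.57,12.885) [heading=171, draw]
  -- iteration 3/5 --
  FD 1.6: (-2.57,12.885) -> (-4.151,13.135) [heading=171, draw]
  RT 108: heading 171 -> 63
  FD 6: (-4.151,13.135) -> (-1.427,18.481) [heading=63, draw]
  -- iteration 4/5 --
  FD 1.6: (-1.427,18.481) -> (-0.7,19.907) [heading=63, draw]
  RT 108: heading 63 -> 315
  FD 6: (-0.7,19.907) -> (3.542,15.664) [heading=315, draw]
  -- iteration 5/5 --
  FD 1.6: (3.542,15.664) -> (4.674,14.533) [heading=315, draw]
  RT 108: heading 315 -> 207
  FD 6: (4.674,14.533) -> (-0.672,11.809) [heading=207, draw]
]
RT 60: heading 207 -> 147
FD 10.1: (-0.672,11.809) -> (-9.143,17.31) [heading=147, draw]
FD 2.9: (-9.143,17.31) -> (-11.575,18.889) [heading=147, draw]
LT 45: heading 147 -> 192
LT 72: heading 192 -> 264
Final: pos=(-11.575,18.889), heading=264, 15 segment(s) drawn

Segment lengths:
  seg 1: (-3,7) -> (-9.505,13.505), length = 9.2
  seg 2: (-9.505,13.505) -> (-4.248,16.184), length = 5.9
  seg 3: (-4.248,16.184) -> (0.741,18.726), length = 5.6
  seg 4: (0.741,18.726) -> (2.167,19.453), length = 1.6
  seg 5: (2.167,19.453) -> (3.105,13.527), length = 6
  seg 6: (3.105,13.527) -> (3.356,11.946), length = 1.6
  seg 7: (3.356,11.946) -> (-2.57,12.885), length = 6
  seg 8: (-2.57,12.885) -> (-4.151,13.135), length = 1.6
  seg 9: (-4.151,13.135) -> (-1.427,18.481), length = 6
  seg 10: (-1.427,18.481) -> (-0.7,19.907), length = 1.6
  seg 11: (-0.7,19.907) -> (3.542,15.664), length = 6
  seg 12: (3.542,15.664) -> (4.674,14.533), length = 1.6
  seg 13: (4.674,14.533) -> (-0.672,11.809), length = 6
  seg 14: (-0.672,11.809) -> (-9.143,17.31), length = 10.1
  seg 15: (-9.143,17.31) -> (-11.575,18.889), length = 2.9
Total = 71.7

Answer: 71.7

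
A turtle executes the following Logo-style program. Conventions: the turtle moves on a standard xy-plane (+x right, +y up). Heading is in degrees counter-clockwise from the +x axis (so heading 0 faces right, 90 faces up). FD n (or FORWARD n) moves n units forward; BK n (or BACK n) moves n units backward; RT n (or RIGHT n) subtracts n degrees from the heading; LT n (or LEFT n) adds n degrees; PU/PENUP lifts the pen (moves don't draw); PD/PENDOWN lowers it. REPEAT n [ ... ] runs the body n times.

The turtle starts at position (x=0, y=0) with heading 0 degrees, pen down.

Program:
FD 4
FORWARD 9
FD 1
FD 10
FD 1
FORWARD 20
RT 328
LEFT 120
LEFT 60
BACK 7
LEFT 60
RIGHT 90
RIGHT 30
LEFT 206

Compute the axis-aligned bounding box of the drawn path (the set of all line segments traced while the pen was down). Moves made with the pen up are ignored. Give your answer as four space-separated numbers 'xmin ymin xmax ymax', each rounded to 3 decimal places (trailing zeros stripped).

Executing turtle program step by step:
Start: pos=(0,0), heading=0, pen down
FD 4: (0,0) -> (4,0) [heading=0, draw]
FD 9: (4,0) -> (13,0) [heading=0, draw]
FD 1: (13,0) -> (14,0) [heading=0, draw]
FD 10: (14,0) -> (24,0) [heading=0, draw]
FD 1: (24,0) -> (25,0) [heading=0, draw]
FD 20: (25,0) -> (45,0) [heading=0, draw]
RT 328: heading 0 -> 32
LT 120: heading 32 -> 152
LT 60: heading 152 -> 212
BK 7: (45,0) -> (50.936,3.709) [heading=212, draw]
LT 60: heading 212 -> 272
RT 90: heading 272 -> 182
RT 30: heading 182 -> 152
LT 206: heading 152 -> 358
Final: pos=(50.936,3.709), heading=358, 7 segment(s) drawn

Segment endpoints: x in {0, 4, 13, 14, 24, 25, 45, 50.936}, y in {0, 3.709}
xmin=0, ymin=0, xmax=50.936, ymax=3.709

Answer: 0 0 50.936 3.709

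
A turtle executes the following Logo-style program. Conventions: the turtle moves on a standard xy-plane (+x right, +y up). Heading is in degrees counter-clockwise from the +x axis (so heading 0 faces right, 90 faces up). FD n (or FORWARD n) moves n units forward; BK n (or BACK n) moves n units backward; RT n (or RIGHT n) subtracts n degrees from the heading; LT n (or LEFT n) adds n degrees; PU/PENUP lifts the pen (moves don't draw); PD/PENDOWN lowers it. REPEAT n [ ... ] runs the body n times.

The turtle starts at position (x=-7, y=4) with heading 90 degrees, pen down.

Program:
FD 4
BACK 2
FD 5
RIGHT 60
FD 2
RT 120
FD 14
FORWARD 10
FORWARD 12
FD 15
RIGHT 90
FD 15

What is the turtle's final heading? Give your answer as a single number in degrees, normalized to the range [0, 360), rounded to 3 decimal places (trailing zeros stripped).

Answer: 180

Derivation:
Executing turtle program step by step:
Start: pos=(-7,4), heading=90, pen down
FD 4: (-7,4) -> (-7,8) [heading=90, draw]
BK 2: (-7,8) -> (-7,6) [heading=90, draw]
FD 5: (-7,6) -> (-7,11) [heading=90, draw]
RT 60: heading 90 -> 30
FD 2: (-7,11) -> (-5.268,12) [heading=30, draw]
RT 120: heading 30 -> 270
FD 14: (-5.268,12) -> (-5.268,-2) [heading=270, draw]
FD 10: (-5.268,-2) -> (-5.268,-12) [heading=270, draw]
FD 12: (-5.268,-12) -> (-5.268,-24) [heading=270, draw]
FD 15: (-5.268,-24) -> (-5.268,-39) [heading=270, draw]
RT 90: heading 270 -> 180
FD 15: (-5.268,-39) -> (-20.268,-39) [heading=180, draw]
Final: pos=(-20.268,-39), heading=180, 9 segment(s) drawn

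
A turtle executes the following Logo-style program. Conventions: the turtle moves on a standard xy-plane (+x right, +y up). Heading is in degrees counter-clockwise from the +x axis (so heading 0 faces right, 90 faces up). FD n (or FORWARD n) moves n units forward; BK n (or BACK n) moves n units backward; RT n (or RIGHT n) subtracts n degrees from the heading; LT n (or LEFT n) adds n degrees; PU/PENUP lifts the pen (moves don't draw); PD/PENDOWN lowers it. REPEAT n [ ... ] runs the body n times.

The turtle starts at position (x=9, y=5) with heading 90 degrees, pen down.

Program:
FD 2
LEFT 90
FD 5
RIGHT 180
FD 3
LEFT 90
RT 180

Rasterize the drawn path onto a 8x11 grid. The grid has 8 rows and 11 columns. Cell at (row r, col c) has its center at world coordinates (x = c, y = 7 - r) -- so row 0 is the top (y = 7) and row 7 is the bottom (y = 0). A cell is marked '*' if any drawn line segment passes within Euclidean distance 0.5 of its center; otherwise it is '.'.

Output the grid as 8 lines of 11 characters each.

Answer: ....******.
.........*.
.........*.
...........
...........
...........
...........
...........

Derivation:
Segment 0: (9,5) -> (9,7)
Segment 1: (9,7) -> (4,7)
Segment 2: (4,7) -> (7,7)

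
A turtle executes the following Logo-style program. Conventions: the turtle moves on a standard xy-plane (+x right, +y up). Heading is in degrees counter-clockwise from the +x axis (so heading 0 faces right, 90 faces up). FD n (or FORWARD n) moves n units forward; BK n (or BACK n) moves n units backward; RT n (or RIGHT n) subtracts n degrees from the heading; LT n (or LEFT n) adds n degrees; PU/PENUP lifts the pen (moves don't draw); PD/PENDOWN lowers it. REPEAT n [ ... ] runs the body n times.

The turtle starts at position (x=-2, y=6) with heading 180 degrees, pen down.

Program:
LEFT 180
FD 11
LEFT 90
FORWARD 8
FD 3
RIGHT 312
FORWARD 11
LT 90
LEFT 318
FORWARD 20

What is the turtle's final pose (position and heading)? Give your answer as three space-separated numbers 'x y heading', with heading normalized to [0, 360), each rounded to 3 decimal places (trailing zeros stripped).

Answer: -19.065 22.27 186

Derivation:
Executing turtle program step by step:
Start: pos=(-2,6), heading=180, pen down
LT 180: heading 180 -> 0
FD 11: (-2,6) -> (9,6) [heading=0, draw]
LT 90: heading 0 -> 90
FD 8: (9,6) -> (9,14) [heading=90, draw]
FD 3: (9,14) -> (9,17) [heading=90, draw]
RT 312: heading 90 -> 138
FD 11: (9,17) -> (0.825,24.36) [heading=138, draw]
LT 90: heading 138 -> 228
LT 318: heading 228 -> 186
FD 20: (0.825,24.36) -> (-19.065,22.27) [heading=186, draw]
Final: pos=(-19.065,22.27), heading=186, 5 segment(s) drawn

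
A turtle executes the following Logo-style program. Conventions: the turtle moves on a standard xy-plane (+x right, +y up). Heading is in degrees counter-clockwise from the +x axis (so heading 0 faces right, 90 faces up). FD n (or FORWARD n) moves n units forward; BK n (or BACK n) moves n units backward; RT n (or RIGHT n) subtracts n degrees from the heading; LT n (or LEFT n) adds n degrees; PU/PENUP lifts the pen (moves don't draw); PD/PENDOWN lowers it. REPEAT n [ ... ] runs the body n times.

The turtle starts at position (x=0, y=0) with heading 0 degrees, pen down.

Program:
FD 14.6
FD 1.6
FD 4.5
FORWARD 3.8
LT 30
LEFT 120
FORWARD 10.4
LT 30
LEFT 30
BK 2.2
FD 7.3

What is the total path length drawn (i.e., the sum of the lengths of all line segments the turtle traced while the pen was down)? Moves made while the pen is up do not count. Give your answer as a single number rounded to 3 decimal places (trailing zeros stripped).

Answer: 44.4

Derivation:
Executing turtle program step by step:
Start: pos=(0,0), heading=0, pen down
FD 14.6: (0,0) -> (14.6,0) [heading=0, draw]
FD 1.6: (14.6,0) -> (16.2,0) [heading=0, draw]
FD 4.5: (16.2,0) -> (20.7,0) [heading=0, draw]
FD 3.8: (20.7,0) -> (24.5,0) [heading=0, draw]
LT 30: heading 0 -> 30
LT 120: heading 30 -> 150
FD 10.4: (24.5,0) -> (15.493,5.2) [heading=150, draw]
LT 30: heading 150 -> 180
LT 30: heading 180 -> 210
BK 2.2: (15.493,5.2) -> (17.399,6.3) [heading=210, draw]
FD 7.3: (17.399,6.3) -> (11.077,2.65) [heading=210, draw]
Final: pos=(11.077,2.65), heading=210, 7 segment(s) drawn

Segment lengths:
  seg 1: (0,0) -> (14.6,0), length = 14.6
  seg 2: (14.6,0) -> (16.2,0), length = 1.6
  seg 3: (16.2,0) -> (20.7,0), length = 4.5
  seg 4: (20.7,0) -> (24.5,0), length = 3.8
  seg 5: (24.5,0) -> (15.493,5.2), length = 10.4
  seg 6: (15.493,5.2) -> (17.399,6.3), length = 2.2
  seg 7: (17.399,6.3) -> (11.077,2.65), length = 7.3
Total = 44.4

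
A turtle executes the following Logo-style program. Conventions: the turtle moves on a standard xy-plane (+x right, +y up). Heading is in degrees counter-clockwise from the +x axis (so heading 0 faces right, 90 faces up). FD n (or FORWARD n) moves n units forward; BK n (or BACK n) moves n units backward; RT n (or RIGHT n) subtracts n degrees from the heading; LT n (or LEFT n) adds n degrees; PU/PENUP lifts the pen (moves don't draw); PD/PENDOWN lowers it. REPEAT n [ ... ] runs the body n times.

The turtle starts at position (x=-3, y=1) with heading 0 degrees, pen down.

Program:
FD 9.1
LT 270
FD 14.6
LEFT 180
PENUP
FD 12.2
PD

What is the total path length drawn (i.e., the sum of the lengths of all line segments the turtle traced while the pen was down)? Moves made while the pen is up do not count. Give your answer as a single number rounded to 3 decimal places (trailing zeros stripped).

Executing turtle program step by step:
Start: pos=(-3,1), heading=0, pen down
FD 9.1: (-3,1) -> (6.1,1) [heading=0, draw]
LT 270: heading 0 -> 270
FD 14.6: (6.1,1) -> (6.1,-13.6) [heading=270, draw]
LT 180: heading 270 -> 90
PU: pen up
FD 12.2: (6.1,-13.6) -> (6.1,-1.4) [heading=90, move]
PD: pen down
Final: pos=(6.1,-1.4), heading=90, 2 segment(s) drawn

Segment lengths:
  seg 1: (-3,1) -> (6.1,1), length = 9.1
  seg 2: (6.1,1) -> (6.1,-13.6), length = 14.6
Total = 23.7

Answer: 23.7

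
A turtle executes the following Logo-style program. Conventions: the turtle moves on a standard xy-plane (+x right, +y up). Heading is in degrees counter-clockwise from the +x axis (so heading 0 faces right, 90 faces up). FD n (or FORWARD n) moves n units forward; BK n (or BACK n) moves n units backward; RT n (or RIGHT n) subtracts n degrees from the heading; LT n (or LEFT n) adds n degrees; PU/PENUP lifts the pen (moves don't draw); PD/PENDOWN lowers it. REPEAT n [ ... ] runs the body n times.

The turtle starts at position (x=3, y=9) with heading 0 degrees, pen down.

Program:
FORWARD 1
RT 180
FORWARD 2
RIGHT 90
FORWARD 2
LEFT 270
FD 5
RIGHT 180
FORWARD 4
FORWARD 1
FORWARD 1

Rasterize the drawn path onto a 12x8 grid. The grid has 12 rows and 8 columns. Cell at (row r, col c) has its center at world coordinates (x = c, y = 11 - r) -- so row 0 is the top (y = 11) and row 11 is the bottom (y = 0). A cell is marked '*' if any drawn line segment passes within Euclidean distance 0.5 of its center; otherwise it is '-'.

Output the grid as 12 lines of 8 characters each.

Segment 0: (3,9) -> (4,9)
Segment 1: (4,9) -> (2,9)
Segment 2: (2,9) -> (2,11)
Segment 3: (2,11) -> (7,11)
Segment 4: (7,11) -> (3,11)
Segment 5: (3,11) -> (2,11)
Segment 6: (2,11) -> (1,11)

Answer: -*******
--*-----
--***---
--------
--------
--------
--------
--------
--------
--------
--------
--------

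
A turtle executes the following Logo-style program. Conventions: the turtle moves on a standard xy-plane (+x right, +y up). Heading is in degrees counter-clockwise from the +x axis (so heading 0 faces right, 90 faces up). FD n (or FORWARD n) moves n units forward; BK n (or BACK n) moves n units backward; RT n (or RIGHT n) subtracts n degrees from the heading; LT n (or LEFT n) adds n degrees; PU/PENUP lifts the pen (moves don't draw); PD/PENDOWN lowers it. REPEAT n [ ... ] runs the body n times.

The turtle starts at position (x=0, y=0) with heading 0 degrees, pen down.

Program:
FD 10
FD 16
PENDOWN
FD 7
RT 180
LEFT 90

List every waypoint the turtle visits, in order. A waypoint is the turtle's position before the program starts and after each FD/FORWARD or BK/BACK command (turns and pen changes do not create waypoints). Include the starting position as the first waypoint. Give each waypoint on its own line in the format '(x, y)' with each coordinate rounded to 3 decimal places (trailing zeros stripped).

Answer: (0, 0)
(10, 0)
(26, 0)
(33, 0)

Derivation:
Executing turtle program step by step:
Start: pos=(0,0), heading=0, pen down
FD 10: (0,0) -> (10,0) [heading=0, draw]
FD 16: (10,0) -> (26,0) [heading=0, draw]
PD: pen down
FD 7: (26,0) -> (33,0) [heading=0, draw]
RT 180: heading 0 -> 180
LT 90: heading 180 -> 270
Final: pos=(33,0), heading=270, 3 segment(s) drawn
Waypoints (4 total):
(0, 0)
(10, 0)
(26, 0)
(33, 0)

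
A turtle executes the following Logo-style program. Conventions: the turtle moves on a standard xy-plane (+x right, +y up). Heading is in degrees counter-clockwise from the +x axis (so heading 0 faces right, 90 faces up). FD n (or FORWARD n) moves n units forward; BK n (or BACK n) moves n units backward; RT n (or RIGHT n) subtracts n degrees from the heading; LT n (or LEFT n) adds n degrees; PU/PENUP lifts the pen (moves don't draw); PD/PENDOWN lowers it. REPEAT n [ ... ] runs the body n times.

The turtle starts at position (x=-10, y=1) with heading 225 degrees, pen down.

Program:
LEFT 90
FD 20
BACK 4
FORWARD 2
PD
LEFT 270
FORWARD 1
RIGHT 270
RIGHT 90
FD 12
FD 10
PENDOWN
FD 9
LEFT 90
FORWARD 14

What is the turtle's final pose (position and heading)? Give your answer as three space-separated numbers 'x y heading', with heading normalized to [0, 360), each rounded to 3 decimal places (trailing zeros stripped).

Executing turtle program step by step:
Start: pos=(-10,1), heading=225, pen down
LT 90: heading 225 -> 315
FD 20: (-10,1) -> (4.142,-13.142) [heading=315, draw]
BK 4: (4.142,-13.142) -> (1.314,-10.314) [heading=315, draw]
FD 2: (1.314,-10.314) -> (2.728,-11.728) [heading=315, draw]
PD: pen down
LT 270: heading 315 -> 225
FD 1: (2.728,-11.728) -> (2.021,-12.435) [heading=225, draw]
RT 270: heading 225 -> 315
RT 90: heading 315 -> 225
FD 12: (2.021,-12.435) -> (-6.464,-20.92) [heading=225, draw]
FD 10: (-6.464,-20.92) -> (-13.536,-27.991) [heading=225, draw]
PD: pen down
FD 9: (-13.536,-27.991) -> (-19.899,-34.355) [heading=225, draw]
LT 90: heading 225 -> 315
FD 14: (-19.899,-34.355) -> (-10,-44.255) [heading=315, draw]
Final: pos=(-10,-44.255), heading=315, 8 segment(s) drawn

Answer: -10 -44.255 315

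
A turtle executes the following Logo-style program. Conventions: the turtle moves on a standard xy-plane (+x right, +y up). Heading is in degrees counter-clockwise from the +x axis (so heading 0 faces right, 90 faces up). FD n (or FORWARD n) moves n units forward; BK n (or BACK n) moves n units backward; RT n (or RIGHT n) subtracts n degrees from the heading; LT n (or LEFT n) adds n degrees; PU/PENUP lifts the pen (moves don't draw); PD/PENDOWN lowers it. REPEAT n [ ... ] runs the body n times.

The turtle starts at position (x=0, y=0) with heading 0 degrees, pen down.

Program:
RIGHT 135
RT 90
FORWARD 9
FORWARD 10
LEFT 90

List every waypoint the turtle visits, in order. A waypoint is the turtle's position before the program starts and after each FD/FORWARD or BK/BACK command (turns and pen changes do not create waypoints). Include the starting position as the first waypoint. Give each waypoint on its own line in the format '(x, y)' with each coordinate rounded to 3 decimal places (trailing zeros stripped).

Executing turtle program step by step:
Start: pos=(0,0), heading=0, pen down
RT 135: heading 0 -> 225
RT 90: heading 225 -> 135
FD 9: (0,0) -> (-6.364,6.364) [heading=135, draw]
FD 10: (-6.364,6.364) -> (-13.435,13.435) [heading=135, draw]
LT 90: heading 135 -> 225
Final: pos=(-13.435,13.435), heading=225, 2 segment(s) drawn
Waypoints (3 total):
(0, 0)
(-6.364, 6.364)
(-13.435, 13.435)

Answer: (0, 0)
(-6.364, 6.364)
(-13.435, 13.435)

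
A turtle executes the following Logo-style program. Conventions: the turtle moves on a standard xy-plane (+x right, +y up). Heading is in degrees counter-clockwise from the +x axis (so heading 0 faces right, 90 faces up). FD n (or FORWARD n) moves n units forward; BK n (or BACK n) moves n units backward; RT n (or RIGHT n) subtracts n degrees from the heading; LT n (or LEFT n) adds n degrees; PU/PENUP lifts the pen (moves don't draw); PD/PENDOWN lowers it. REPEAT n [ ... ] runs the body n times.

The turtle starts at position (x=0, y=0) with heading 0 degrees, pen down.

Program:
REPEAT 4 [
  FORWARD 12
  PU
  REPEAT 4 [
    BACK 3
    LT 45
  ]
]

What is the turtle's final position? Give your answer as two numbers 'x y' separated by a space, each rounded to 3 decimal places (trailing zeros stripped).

Executing turtle program step by step:
Start: pos=(0,0), heading=0, pen down
REPEAT 4 [
  -- iteration 1/4 --
  FD 12: (0,0) -> (12,0) [heading=0, draw]
  PU: pen up
  REPEAT 4 [
    -- iteration 1/4 --
    BK 3: (12,0) -> (9,0) [heading=0, move]
    LT 45: heading 0 -> 45
    -- iteration 2/4 --
    BK 3: (9,0) -> (6.879,-2.121) [heading=45, move]
    LT 45: heading 45 -> 90
    -- iteration 3/4 --
    BK 3: (6.879,-2.121) -> (6.879,-5.121) [heading=90, move]
    LT 45: heading 90 -> 135
    -- iteration 4/4 --
    BK 3: (6.879,-5.121) -> (9,-7.243) [heading=135, move]
    LT 45: heading 135 -> 180
  ]
  -- iteration 2/4 --
  FD 12: (9,-7.243) -> (-3,-7.243) [heading=180, move]
  PU: pen up
  REPEAT 4 [
    -- iteration 1/4 --
    BK 3: (-3,-7.243) -> (0,-7.243) [heading=180, move]
    LT 45: heading 180 -> 225
    -- iteration 2/4 --
    BK 3: (0,-7.243) -> (2.121,-5.121) [heading=225, move]
    LT 45: heading 225 -> 270
    -- iteration 3/4 --
    BK 3: (2.121,-5.121) -> (2.121,-2.121) [heading=270, move]
    LT 45: heading 270 -> 315
    -- iteration 4/4 --
    BK 3: (2.121,-2.121) -> (0,0) [heading=315, move]
    LT 45: heading 315 -> 0
  ]
  -- iteration 3/4 --
  FD 12: (0,0) -> (12,0) [heading=0, move]
  PU: pen up
  REPEAT 4 [
    -- iteration 1/4 --
    BK 3: (12,0) -> (9,0) [heading=0, move]
    LT 45: heading 0 -> 45
    -- iteration 2/4 --
    BK 3: (9,0) -> (6.879,-2.121) [heading=45, move]
    LT 45: heading 45 -> 90
    -- iteration 3/4 --
    BK 3: (6.879,-2.121) -> (6.879,-5.121) [heading=90, move]
    LT 45: heading 90 -> 135
    -- iteration 4/4 --
    BK 3: (6.879,-5.121) -> (9,-7.243) [heading=135, move]
    LT 45: heading 135 -> 180
  ]
  -- iteration 4/4 --
  FD 12: (9,-7.243) -> (-3,-7.243) [heading=180, move]
  PU: pen up
  REPEAT 4 [
    -- iteration 1/4 --
    BK 3: (-3,-7.243) -> (0,-7.243) [heading=180, move]
    LT 45: heading 180 -> 225
    -- iteration 2/4 --
    BK 3: (0,-7.243) -> (2.121,-5.121) [heading=225, move]
    LT 45: heading 225 -> 270
    -- iteration 3/4 --
    BK 3: (2.121,-5.121) -> (2.121,-2.121) [heading=270, move]
    LT 45: heading 270 -> 315
    -- iteration 4/4 --
    BK 3: (2.121,-2.121) -> (0,0) [heading=315, move]
    LT 45: heading 315 -> 0
  ]
]
Final: pos=(0,0), heading=0, 1 segment(s) drawn

Answer: 0 0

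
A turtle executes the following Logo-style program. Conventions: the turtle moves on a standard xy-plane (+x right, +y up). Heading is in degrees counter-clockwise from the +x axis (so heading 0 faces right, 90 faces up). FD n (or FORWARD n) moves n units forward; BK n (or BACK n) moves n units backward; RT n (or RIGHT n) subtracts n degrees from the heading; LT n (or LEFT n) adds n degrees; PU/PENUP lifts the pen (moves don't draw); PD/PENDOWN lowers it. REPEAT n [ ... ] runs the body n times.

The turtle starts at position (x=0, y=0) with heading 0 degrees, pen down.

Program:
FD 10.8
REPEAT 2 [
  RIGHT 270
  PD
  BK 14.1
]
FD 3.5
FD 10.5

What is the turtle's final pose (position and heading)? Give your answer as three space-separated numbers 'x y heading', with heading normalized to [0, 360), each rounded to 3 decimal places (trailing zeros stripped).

Answer: 10.9 -14.1 180

Derivation:
Executing turtle program step by step:
Start: pos=(0,0), heading=0, pen down
FD 10.8: (0,0) -> (10.8,0) [heading=0, draw]
REPEAT 2 [
  -- iteration 1/2 --
  RT 270: heading 0 -> 90
  PD: pen down
  BK 14.1: (10.8,0) -> (10.8,-14.1) [heading=90, draw]
  -- iteration 2/2 --
  RT 270: heading 90 -> 180
  PD: pen down
  BK 14.1: (10.8,-14.1) -> (24.9,-14.1) [heading=180, draw]
]
FD 3.5: (24.9,-14.1) -> (21.4,-14.1) [heading=180, draw]
FD 10.5: (21.4,-14.1) -> (10.9,-14.1) [heading=180, draw]
Final: pos=(10.9,-14.1), heading=180, 5 segment(s) drawn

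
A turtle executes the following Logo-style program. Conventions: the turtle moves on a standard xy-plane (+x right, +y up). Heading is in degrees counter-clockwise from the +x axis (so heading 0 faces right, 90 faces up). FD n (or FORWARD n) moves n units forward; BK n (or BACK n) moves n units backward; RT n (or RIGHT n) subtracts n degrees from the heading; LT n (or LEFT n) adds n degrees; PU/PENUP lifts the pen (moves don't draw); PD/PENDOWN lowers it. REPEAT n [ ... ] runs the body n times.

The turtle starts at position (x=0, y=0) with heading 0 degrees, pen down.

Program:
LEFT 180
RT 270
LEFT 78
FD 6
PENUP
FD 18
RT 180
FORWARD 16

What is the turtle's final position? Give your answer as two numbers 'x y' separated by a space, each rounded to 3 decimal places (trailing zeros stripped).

Answer: 7.825 -1.663

Derivation:
Executing turtle program step by step:
Start: pos=(0,0), heading=0, pen down
LT 180: heading 0 -> 180
RT 270: heading 180 -> 270
LT 78: heading 270 -> 348
FD 6: (0,0) -> (5.869,-1.247) [heading=348, draw]
PU: pen up
FD 18: (5.869,-1.247) -> (23.476,-4.99) [heading=348, move]
RT 180: heading 348 -> 168
FD 16: (23.476,-4.99) -> (7.825,-1.663) [heading=168, move]
Final: pos=(7.825,-1.663), heading=168, 1 segment(s) drawn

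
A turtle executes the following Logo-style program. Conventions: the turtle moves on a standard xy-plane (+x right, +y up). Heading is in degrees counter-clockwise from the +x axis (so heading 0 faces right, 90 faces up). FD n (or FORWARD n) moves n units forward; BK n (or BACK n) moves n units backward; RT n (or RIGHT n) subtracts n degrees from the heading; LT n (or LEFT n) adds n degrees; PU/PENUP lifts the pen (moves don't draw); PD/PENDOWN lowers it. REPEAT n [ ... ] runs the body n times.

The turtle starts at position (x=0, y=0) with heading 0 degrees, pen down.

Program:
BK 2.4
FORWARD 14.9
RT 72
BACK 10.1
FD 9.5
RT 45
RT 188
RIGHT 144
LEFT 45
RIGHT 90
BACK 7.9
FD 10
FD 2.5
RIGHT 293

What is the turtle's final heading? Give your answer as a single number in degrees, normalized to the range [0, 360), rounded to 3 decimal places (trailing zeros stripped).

Executing turtle program step by step:
Start: pos=(0,0), heading=0, pen down
BK 2.4: (0,0) -> (-2.4,0) [heading=0, draw]
FD 14.9: (-2.4,0) -> (12.5,0) [heading=0, draw]
RT 72: heading 0 -> 288
BK 10.1: (12.5,0) -> (9.379,9.606) [heading=288, draw]
FD 9.5: (9.379,9.606) -> (12.315,0.571) [heading=288, draw]
RT 45: heading 288 -> 243
RT 188: heading 243 -> 55
RT 144: heading 55 -> 271
LT 45: heading 271 -> 316
RT 90: heading 316 -> 226
BK 7.9: (12.315,0.571) -> (17.802,6.253) [heading=226, draw]
FD 10: (17.802,6.253) -> (10.856,-0.94) [heading=226, draw]
FD 2.5: (10.856,-0.94) -> (9.119,-2.738) [heading=226, draw]
RT 293: heading 226 -> 293
Final: pos=(9.119,-2.738), heading=293, 7 segment(s) drawn

Answer: 293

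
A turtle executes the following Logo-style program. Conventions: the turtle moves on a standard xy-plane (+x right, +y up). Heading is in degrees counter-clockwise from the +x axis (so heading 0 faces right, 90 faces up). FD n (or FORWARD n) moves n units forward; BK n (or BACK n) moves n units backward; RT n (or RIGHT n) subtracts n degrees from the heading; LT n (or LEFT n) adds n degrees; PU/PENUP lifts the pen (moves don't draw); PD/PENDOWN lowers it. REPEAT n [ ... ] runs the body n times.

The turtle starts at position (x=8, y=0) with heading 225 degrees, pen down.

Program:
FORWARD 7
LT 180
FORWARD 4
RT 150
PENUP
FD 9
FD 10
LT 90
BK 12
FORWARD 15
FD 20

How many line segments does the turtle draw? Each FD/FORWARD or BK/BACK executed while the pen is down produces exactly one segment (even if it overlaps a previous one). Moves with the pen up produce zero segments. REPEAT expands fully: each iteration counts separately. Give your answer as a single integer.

Executing turtle program step by step:
Start: pos=(8,0), heading=225, pen down
FD 7: (8,0) -> (3.05,-4.95) [heading=225, draw]
LT 180: heading 225 -> 45
FD 4: (3.05,-4.95) -> (5.879,-2.121) [heading=45, draw]
RT 150: heading 45 -> 255
PU: pen up
FD 9: (5.879,-2.121) -> (3.549,-10.815) [heading=255, move]
FD 10: (3.549,-10.815) -> (0.961,-20.474) [heading=255, move]
LT 90: heading 255 -> 345
BK 12: (0.961,-20.474) -> (-10.63,-17.368) [heading=345, move]
FD 15: (-10.63,-17.368) -> (3.859,-21.25) [heading=345, move]
FD 20: (3.859,-21.25) -> (23.177,-26.427) [heading=345, move]
Final: pos=(23.177,-26.427), heading=345, 2 segment(s) drawn
Segments drawn: 2

Answer: 2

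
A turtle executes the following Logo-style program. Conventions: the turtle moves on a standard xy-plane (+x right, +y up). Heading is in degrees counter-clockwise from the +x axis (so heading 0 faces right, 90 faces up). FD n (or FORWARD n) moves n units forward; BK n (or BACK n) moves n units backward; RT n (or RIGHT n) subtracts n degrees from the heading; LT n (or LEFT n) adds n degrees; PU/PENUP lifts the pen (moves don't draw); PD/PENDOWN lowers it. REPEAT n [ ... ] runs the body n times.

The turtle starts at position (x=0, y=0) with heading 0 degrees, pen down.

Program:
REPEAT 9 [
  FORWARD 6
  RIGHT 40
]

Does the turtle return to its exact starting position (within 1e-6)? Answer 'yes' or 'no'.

Answer: yes

Derivation:
Executing turtle program step by step:
Start: pos=(0,0), heading=0, pen down
REPEAT 9 [
  -- iteration 1/9 --
  FD 6: (0,0) -> (6,0) [heading=0, draw]
  RT 40: heading 0 -> 320
  -- iteration 2/9 --
  FD 6: (6,0) -> (10.596,-3.857) [heading=320, draw]
  RT 40: heading 320 -> 280
  -- iteration 3/9 --
  FD 6: (10.596,-3.857) -> (11.638,-9.766) [heading=280, draw]
  RT 40: heading 280 -> 240
  -- iteration 4/9 --
  FD 6: (11.638,-9.766) -> (8.638,-14.962) [heading=240, draw]
  RT 40: heading 240 -> 200
  -- iteration 5/9 --
  FD 6: (8.638,-14.962) -> (3,-17.014) [heading=200, draw]
  RT 40: heading 200 -> 160
  -- iteration 6/9 --
  FD 6: (3,-17.014) -> (-2.638,-14.962) [heading=160, draw]
  RT 40: heading 160 -> 120
  -- iteration 7/9 --
  FD 6: (-2.638,-14.962) -> (-5.638,-9.766) [heading=120, draw]
  RT 40: heading 120 -> 80
  -- iteration 8/9 --
  FD 6: (-5.638,-9.766) -> (-4.596,-3.857) [heading=80, draw]
  RT 40: heading 80 -> 40
  -- iteration 9/9 --
  FD 6: (-4.596,-3.857) -> (0,0) [heading=40, draw]
  RT 40: heading 40 -> 0
]
Final: pos=(0,0), heading=0, 9 segment(s) drawn

Start position: (0, 0)
Final position: (0, 0)
Distance = 0; < 1e-6 -> CLOSED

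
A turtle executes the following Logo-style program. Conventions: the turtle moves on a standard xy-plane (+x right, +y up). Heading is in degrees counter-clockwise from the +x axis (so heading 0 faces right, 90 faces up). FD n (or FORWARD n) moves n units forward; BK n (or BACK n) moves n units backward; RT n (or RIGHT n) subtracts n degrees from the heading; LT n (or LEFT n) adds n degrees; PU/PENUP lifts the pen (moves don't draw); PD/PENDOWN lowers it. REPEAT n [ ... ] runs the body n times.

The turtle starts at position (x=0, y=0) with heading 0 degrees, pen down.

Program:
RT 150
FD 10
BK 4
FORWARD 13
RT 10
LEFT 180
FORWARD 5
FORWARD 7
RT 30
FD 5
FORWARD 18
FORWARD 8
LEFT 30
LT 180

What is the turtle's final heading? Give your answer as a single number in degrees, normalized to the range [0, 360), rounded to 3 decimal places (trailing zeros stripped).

Answer: 200

Derivation:
Executing turtle program step by step:
Start: pos=(0,0), heading=0, pen down
RT 150: heading 0 -> 210
FD 10: (0,0) -> (-8.66,-5) [heading=210, draw]
BK 4: (-8.66,-5) -> (-5.196,-3) [heading=210, draw]
FD 13: (-5.196,-3) -> (-16.454,-9.5) [heading=210, draw]
RT 10: heading 210 -> 200
LT 180: heading 200 -> 20
FD 5: (-16.454,-9.5) -> (-11.756,-7.79) [heading=20, draw]
FD 7: (-11.756,-7.79) -> (-5.178,-5.396) [heading=20, draw]
RT 30: heading 20 -> 350
FD 5: (-5.178,-5.396) -> (-0.254,-6.264) [heading=350, draw]
FD 18: (-0.254,-6.264) -> (17.472,-9.39) [heading=350, draw]
FD 8: (17.472,-9.39) -> (25.351,-10.779) [heading=350, draw]
LT 30: heading 350 -> 20
LT 180: heading 20 -> 200
Final: pos=(25.351,-10.779), heading=200, 8 segment(s) drawn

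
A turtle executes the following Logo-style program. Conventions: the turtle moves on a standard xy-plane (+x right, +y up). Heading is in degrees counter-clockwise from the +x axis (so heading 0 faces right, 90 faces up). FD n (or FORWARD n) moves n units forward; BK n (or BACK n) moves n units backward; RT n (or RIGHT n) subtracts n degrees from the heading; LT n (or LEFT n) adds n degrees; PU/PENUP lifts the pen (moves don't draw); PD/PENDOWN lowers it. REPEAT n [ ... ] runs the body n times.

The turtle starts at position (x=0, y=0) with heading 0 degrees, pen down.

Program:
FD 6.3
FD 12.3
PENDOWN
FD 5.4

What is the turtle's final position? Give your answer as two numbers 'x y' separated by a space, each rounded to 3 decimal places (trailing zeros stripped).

Answer: 24 0

Derivation:
Executing turtle program step by step:
Start: pos=(0,0), heading=0, pen down
FD 6.3: (0,0) -> (6.3,0) [heading=0, draw]
FD 12.3: (6.3,0) -> (18.6,0) [heading=0, draw]
PD: pen down
FD 5.4: (18.6,0) -> (24,0) [heading=0, draw]
Final: pos=(24,0), heading=0, 3 segment(s) drawn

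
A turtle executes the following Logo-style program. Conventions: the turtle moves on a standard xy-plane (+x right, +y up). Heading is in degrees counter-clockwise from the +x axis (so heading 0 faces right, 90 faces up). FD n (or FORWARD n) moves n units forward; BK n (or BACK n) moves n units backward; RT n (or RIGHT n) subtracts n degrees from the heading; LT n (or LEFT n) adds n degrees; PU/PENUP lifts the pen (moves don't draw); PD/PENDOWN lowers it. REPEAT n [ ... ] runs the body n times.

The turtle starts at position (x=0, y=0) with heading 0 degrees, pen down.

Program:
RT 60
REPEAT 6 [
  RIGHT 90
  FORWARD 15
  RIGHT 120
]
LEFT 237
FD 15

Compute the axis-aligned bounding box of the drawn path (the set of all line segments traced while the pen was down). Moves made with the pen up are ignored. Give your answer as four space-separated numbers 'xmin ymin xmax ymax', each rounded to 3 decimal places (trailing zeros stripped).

Executing turtle program step by step:
Start: pos=(0,0), heading=0, pen down
RT 60: heading 0 -> 300
REPEAT 6 [
  -- iteration 1/6 --
  RT 90: heading 300 -> 210
  FD 15: (0,0) -> (-12.99,-7.5) [heading=210, draw]
  RT 120: heading 210 -> 90
  -- iteration 2/6 --
  RT 90: heading 90 -> 0
  FD 15: (-12.99,-7.5) -> (2.01,-7.5) [heading=0, draw]
  RT 120: heading 0 -> 240
  -- iteration 3/6 --
  RT 90: heading 240 -> 150
  FD 15: (2.01,-7.5) -> (-10.981,0) [heading=150, draw]
  RT 120: heading 150 -> 30
  -- iteration 4/6 --
  RT 90: heading 30 -> 300
  FD 15: (-10.981,0) -> (-3.481,-12.99) [heading=300, draw]
  RT 120: heading 300 -> 180
  -- iteration 5/6 --
  RT 90: heading 180 -> 90
  FD 15: (-3.481,-12.99) -> (-3.481,2.01) [heading=90, draw]
  RT 120: heading 90 -> 330
  -- iteration 6/6 --
  RT 90: heading 330 -> 240
  FD 15: (-3.481,2.01) -> (-10.981,-10.981) [heading=240, draw]
  RT 120: heading 240 -> 120
]
LT 237: heading 120 -> 357
FD 15: (-10.981,-10.981) -> (3.999,-11.766) [heading=357, draw]
Final: pos=(3.999,-11.766), heading=357, 7 segment(s) drawn

Segment endpoints: x in {-12.99, -10.981, -10.981, -3.481, -3.481, 0, 2.01, 3.999}, y in {-12.99, -11.766, -10.981, -7.5, -7.5, 0, 0, 2.01}
xmin=-12.99, ymin=-12.99, xmax=3.999, ymax=2.01

Answer: -12.99 -12.99 3.999 2.01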